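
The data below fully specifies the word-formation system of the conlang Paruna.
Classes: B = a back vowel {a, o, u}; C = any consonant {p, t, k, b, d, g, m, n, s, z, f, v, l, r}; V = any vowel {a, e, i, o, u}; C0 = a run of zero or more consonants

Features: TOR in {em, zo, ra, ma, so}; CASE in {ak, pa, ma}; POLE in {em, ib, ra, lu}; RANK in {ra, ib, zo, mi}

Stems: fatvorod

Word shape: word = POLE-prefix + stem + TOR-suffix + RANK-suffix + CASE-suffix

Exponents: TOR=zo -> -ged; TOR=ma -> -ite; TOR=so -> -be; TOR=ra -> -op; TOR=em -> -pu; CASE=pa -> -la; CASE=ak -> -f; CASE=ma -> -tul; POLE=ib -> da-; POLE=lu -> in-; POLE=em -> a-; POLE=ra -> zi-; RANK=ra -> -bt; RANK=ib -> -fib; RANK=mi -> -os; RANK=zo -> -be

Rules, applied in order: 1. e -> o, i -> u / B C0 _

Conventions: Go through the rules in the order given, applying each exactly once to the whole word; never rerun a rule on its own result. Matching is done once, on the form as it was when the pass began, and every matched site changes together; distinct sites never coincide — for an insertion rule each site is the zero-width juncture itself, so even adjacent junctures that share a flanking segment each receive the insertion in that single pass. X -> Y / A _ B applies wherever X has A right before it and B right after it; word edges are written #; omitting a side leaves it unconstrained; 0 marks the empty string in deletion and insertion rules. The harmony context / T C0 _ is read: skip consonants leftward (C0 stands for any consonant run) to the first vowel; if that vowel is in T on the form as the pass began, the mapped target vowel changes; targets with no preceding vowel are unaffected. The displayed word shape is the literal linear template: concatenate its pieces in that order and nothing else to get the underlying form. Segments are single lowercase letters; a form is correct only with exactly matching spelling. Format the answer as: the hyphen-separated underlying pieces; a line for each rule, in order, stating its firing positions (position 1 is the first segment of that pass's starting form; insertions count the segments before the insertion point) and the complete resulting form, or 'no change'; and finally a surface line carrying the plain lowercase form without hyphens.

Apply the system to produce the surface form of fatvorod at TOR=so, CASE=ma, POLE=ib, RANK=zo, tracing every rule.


underlying: da-fatvorod-be-be-tul
1. e -> o, i -> u / B C0 _: fires at position(s) 12: dafatvorodbobetul
surface: dafatvorodbobetul


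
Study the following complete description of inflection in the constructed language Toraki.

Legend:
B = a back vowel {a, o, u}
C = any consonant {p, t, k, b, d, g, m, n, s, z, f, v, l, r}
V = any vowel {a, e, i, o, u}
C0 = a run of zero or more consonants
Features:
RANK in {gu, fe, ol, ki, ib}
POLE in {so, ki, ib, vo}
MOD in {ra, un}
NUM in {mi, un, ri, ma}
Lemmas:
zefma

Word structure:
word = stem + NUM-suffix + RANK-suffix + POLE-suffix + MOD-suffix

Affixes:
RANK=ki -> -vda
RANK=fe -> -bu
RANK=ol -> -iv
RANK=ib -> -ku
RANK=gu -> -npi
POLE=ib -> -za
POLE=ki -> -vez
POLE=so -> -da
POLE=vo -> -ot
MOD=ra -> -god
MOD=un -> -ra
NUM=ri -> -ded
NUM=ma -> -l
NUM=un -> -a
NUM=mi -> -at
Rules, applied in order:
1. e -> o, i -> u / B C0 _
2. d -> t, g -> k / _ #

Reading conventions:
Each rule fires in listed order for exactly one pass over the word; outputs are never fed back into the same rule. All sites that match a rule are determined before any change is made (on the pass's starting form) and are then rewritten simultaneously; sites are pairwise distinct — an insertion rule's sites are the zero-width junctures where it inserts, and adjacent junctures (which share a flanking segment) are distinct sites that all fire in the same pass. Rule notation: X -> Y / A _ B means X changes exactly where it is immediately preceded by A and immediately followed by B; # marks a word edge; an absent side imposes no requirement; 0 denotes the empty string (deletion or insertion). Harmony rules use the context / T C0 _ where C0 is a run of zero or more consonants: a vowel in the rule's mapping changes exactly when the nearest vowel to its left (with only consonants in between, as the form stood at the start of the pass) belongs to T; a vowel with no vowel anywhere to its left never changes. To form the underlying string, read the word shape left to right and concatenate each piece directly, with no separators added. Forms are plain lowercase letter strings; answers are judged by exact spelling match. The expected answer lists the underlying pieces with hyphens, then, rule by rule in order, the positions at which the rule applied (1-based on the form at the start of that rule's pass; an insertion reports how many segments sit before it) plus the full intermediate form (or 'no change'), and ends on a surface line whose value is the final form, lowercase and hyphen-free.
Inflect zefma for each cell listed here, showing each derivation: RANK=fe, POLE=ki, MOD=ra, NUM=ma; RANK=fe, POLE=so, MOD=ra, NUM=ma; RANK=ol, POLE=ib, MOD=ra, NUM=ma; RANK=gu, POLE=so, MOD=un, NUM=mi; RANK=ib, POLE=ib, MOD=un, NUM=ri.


cell RANK=fe, POLE=ki, MOD=ra, NUM=ma:
underlying: zefma-l-bu-vez-god
1. e -> o, i -> u / B C0 _: fires at position(s) 10: zefmalbuvozgod
2. d -> t, g -> k / _ #: fires at position(s) 14: zefmalbuvozgot
surface: zefmalbuvozgot

cell RANK=fe, POLE=so, MOD=ra, NUM=ma:
underlying: zefma-l-bu-da-god
1. e -> o, i -> u / B C0 _: no change
2. d -> t, g -> k / _ #: fires at position(s) 13: zefmalbudagot
surface: zefmalbudagot

cell RANK=ol, POLE=ib, MOD=ra, NUM=ma:
underlying: zefma-l-iv-za-god
1. e -> o, i -> u / B C0 _: fires at position(s) 7: zefmaluvzagod
2. d -> t, g -> k / _ #: fires at position(s) 13: zefmaluvzagot
surface: zefmaluvzagot

cell RANK=gu, POLE=so, MOD=un, NUM=mi:
underlying: zefma-at-npi-da-ra
1. e -> o, i -> u / B C0 _: fires at position(s) 10: zefmaatnpudara
2. d -> t, g -> k / _ #: no change
surface: zefmaatnpudara

cell RANK=ib, POLE=ib, MOD=un, NUM=ri:
underlying: zefma-ded-ku-za-ra
1. e -> o, i -> u / B C0 _: fires at position(s) 7: zefmadodkuzara
2. d -> t, g -> k / _ #: no change
surface: zefmadodkuzara


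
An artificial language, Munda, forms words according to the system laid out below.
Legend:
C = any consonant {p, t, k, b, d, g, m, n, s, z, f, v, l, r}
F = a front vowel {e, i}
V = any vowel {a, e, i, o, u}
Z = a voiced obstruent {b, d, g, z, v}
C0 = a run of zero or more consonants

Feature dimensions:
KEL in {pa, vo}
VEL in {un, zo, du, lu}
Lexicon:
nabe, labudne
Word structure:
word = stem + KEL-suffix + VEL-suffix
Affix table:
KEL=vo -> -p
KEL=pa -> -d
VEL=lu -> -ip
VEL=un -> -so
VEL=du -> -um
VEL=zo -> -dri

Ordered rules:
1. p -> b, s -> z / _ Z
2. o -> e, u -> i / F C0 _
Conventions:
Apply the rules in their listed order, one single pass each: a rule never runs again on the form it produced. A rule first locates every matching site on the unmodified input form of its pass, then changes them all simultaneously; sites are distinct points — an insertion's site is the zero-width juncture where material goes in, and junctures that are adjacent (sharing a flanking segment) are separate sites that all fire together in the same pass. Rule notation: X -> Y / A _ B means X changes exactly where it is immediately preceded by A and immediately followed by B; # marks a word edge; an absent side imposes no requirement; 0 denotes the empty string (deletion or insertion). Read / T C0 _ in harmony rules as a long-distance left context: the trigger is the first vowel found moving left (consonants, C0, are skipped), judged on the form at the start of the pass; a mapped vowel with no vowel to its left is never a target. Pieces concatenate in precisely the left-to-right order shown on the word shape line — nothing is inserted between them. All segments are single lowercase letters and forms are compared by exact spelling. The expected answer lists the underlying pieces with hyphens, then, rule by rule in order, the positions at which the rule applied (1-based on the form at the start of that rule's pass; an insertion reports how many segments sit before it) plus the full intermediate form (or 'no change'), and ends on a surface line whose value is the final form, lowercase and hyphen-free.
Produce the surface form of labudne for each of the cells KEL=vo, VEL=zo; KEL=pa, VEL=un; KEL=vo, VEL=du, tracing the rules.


cell KEL=vo, VEL=zo:
underlying: labudne-p-dri
1. p -> b, s -> z / _ Z: fires at position(s) 8: labudnebdri
2. o -> e, u -> i / F C0 _: no change
surface: labudnebdri

cell KEL=pa, VEL=un:
underlying: labudne-d-so
1. p -> b, s -> z / _ Z: no change
2. o -> e, u -> i / F C0 _: fires at position(s) 10: labudnedse
surface: labudnedse

cell KEL=vo, VEL=du:
underlying: labudne-p-um
1. p -> b, s -> z / _ Z: no change
2. o -> e, u -> i / F C0 _: fires at position(s) 9: labudnepim
surface: labudnepim


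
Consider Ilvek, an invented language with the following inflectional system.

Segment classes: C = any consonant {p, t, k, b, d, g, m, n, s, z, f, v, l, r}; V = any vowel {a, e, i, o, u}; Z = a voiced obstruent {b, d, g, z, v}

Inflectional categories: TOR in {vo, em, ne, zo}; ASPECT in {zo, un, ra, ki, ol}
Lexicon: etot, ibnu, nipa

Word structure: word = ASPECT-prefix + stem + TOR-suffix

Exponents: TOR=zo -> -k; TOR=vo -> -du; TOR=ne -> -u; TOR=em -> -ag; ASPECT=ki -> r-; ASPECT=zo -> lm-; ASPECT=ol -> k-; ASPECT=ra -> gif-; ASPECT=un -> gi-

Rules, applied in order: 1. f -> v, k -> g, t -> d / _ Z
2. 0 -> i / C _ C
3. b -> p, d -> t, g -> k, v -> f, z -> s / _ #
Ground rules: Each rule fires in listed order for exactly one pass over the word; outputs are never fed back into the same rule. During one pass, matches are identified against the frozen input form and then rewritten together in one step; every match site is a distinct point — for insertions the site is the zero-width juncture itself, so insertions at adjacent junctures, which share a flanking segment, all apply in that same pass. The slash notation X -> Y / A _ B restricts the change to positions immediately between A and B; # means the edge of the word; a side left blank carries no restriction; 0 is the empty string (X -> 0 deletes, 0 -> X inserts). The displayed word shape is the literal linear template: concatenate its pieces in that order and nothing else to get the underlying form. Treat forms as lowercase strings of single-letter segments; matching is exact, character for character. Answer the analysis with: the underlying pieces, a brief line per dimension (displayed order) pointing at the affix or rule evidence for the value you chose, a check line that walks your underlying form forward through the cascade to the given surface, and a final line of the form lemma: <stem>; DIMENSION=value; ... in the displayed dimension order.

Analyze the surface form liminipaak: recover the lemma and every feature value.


underlying: lm-nipa-ag
TOR=em - signalled by the affix -ag
ASPECT=zo - signalled by the affix lm-
check: lmnipaag -> lmnipaag -> liminipaag -> liminipaak
lemma: nipa; TOR=em; ASPECT=zo


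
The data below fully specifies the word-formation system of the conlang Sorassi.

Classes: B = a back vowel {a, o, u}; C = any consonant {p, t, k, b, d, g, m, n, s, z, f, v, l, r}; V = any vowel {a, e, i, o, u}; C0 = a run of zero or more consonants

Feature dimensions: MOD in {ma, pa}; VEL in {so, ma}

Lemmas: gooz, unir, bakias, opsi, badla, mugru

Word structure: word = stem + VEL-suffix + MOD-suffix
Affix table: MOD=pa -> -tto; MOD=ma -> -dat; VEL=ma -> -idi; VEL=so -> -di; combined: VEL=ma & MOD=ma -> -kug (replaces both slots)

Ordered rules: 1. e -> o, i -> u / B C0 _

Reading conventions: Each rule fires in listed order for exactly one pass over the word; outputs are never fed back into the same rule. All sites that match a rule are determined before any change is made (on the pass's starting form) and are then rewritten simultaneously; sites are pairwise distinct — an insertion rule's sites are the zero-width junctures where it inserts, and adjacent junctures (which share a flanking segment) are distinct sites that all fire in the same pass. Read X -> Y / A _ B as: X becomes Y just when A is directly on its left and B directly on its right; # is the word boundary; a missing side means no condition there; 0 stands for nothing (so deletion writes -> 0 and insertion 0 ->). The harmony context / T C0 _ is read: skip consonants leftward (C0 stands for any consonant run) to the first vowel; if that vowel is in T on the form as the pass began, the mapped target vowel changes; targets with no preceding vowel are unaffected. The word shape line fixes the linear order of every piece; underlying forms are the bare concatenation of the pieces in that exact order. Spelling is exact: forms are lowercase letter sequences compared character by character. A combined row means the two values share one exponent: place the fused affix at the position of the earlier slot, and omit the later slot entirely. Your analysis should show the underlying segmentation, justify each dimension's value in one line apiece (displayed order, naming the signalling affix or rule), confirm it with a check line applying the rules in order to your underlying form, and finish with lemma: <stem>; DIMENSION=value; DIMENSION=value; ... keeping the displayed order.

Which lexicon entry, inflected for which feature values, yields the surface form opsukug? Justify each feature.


underlying: opsi-kug
MOD=ma - signalled by the combined affix row
VEL=ma - signalled by the combined affix row
check: opsikug -> opsukug
lemma: opsi; MOD=ma; VEL=ma


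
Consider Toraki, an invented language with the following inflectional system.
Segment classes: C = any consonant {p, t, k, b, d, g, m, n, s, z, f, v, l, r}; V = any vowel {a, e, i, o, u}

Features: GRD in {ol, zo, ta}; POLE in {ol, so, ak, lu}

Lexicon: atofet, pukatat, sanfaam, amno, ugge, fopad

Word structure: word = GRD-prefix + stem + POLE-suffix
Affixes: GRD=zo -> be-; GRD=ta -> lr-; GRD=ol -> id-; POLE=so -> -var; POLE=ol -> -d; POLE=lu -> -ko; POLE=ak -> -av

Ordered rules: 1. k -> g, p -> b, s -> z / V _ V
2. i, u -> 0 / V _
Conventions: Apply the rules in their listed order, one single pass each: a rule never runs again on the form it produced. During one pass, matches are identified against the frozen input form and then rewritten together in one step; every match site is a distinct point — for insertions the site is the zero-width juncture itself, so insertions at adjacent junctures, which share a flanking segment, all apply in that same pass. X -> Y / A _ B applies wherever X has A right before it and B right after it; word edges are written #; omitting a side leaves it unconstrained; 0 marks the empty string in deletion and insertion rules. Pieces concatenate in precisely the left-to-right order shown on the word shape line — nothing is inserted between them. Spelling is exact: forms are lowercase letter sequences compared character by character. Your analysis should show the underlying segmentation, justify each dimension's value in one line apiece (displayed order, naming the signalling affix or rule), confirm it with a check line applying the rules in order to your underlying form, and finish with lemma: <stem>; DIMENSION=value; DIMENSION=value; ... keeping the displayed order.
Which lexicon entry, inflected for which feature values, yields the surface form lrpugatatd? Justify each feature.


underlying: lr-pukatat-d
GRD=ta - signalled by the affix lr-
POLE=ol - signalled by the affix -d
check: lrpukatatd -> lrpugatatd -> lrpugatatd
lemma: pukatat; GRD=ta; POLE=ol


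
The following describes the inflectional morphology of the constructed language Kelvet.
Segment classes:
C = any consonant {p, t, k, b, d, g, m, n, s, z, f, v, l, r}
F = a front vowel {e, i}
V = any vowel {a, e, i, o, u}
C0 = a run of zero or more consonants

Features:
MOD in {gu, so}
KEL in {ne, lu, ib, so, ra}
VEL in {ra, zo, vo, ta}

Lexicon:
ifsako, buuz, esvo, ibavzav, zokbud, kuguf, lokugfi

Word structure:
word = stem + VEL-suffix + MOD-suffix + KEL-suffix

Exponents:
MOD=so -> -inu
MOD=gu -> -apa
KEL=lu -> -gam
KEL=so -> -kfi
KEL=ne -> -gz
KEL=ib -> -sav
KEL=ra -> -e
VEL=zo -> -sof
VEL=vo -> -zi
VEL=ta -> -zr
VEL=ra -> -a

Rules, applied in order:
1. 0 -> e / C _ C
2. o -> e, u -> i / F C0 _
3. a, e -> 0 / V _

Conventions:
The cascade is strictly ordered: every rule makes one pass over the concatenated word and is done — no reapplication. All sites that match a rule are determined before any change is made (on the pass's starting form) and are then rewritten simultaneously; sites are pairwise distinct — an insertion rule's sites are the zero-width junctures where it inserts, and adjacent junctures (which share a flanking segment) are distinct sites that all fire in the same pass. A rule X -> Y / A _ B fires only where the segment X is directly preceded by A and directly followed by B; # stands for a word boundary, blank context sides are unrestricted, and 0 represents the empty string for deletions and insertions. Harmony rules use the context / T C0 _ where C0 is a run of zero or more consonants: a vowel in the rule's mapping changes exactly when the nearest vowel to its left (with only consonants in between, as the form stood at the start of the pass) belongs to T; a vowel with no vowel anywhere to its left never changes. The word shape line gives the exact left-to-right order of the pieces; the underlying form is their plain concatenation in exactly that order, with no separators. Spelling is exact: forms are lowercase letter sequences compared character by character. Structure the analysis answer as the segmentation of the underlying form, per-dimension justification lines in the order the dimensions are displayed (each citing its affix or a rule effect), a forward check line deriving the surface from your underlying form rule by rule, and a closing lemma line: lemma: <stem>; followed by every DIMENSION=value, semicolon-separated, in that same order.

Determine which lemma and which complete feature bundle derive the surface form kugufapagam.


underlying: kuguf-a-apa-gam
MOD=gu - signalled by the affix -apa
KEL=lu - signalled by the affix -gam
VEL=ra - signalled by the affix -a
check: kugufaapagam -> kugufaapagam -> kugufaapagam -> kugufapagam
lemma: kuguf; MOD=gu; KEL=lu; VEL=ra


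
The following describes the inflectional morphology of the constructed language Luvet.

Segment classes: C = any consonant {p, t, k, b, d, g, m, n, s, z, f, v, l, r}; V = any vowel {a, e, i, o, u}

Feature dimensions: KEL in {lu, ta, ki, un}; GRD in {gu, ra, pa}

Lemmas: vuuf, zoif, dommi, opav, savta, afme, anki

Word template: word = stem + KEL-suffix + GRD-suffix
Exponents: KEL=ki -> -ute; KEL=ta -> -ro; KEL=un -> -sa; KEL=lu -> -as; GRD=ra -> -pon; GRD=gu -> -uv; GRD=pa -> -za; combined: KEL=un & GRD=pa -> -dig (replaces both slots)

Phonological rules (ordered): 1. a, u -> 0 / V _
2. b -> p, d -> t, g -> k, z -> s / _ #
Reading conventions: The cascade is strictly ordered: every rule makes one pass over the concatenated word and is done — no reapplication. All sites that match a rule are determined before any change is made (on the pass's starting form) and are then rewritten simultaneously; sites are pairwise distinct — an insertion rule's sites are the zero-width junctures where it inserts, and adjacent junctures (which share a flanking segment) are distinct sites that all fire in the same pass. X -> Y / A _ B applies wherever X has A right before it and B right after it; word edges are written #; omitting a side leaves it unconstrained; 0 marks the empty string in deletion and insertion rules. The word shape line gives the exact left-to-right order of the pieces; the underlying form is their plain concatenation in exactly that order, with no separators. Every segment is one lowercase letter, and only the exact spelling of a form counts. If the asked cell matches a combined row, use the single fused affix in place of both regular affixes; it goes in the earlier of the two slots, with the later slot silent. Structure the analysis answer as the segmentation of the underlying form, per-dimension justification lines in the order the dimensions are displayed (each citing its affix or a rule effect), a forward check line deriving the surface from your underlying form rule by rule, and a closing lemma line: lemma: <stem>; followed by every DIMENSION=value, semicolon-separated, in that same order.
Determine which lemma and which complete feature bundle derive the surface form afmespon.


underlying: afme-as-pon
KEL=lu - signalled by the affix -as
GRD=ra - signalled by the affix -pon
check: afmeaspon -> afmespon -> afmespon
lemma: afme; KEL=lu; GRD=ra


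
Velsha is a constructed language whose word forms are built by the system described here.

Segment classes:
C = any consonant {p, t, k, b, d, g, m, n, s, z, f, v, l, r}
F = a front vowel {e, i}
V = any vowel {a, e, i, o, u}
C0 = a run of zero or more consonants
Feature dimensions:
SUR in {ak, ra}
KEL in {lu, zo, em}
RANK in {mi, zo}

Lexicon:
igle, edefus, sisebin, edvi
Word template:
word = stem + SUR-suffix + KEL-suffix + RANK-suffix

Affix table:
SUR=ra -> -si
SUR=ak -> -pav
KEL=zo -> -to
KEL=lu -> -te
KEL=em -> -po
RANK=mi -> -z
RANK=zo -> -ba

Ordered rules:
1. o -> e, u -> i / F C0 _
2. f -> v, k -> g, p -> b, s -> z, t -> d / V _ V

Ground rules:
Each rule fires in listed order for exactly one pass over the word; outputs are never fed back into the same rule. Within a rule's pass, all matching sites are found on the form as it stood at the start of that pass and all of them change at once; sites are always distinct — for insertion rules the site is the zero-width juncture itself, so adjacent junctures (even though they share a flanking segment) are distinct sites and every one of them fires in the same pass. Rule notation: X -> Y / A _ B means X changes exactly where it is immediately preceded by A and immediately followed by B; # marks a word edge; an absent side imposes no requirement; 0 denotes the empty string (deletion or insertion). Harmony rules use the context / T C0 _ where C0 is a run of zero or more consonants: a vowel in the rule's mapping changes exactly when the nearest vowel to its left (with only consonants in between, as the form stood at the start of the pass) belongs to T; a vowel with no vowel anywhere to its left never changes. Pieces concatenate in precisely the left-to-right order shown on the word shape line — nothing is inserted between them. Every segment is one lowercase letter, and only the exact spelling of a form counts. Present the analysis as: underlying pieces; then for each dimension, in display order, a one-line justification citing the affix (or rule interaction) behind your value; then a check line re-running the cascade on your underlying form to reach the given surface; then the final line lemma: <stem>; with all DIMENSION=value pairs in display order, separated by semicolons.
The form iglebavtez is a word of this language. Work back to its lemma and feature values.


underlying: igle-pav-te-z
SUR=ak - signalled by the affix -pav
KEL=lu - signalled by the affix -te
RANK=mi - signalled by the affix -z
check: iglepavtez -> iglepavtez -> iglebavtez
lemma: igle; SUR=ak; KEL=lu; RANK=mi


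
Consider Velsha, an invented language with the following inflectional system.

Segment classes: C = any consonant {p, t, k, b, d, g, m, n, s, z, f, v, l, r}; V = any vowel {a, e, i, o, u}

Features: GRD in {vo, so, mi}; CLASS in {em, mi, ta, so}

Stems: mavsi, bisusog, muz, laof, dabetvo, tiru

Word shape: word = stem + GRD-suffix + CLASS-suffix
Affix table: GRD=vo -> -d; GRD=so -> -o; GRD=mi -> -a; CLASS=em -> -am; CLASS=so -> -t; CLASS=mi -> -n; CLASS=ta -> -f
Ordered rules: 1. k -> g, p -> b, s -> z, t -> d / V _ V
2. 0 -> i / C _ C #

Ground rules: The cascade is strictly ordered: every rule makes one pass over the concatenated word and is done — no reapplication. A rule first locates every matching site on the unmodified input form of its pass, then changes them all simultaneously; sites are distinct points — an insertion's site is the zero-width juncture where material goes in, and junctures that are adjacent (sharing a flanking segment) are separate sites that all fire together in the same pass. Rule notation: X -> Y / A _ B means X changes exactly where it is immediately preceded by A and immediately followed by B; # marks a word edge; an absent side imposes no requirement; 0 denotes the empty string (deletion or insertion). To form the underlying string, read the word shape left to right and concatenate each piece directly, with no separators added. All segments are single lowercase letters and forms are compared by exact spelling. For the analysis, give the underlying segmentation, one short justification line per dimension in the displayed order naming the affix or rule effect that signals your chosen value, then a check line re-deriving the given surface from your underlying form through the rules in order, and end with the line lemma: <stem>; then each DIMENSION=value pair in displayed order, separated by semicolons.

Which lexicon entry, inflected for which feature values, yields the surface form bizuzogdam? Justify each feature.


underlying: bisusog-d-am
GRD=vo - signalled by the affix -d
CLASS=em - signalled by the affix -am
check: bisusogdam -> bizuzogdam -> bizuzogdam
lemma: bisusog; GRD=vo; CLASS=em


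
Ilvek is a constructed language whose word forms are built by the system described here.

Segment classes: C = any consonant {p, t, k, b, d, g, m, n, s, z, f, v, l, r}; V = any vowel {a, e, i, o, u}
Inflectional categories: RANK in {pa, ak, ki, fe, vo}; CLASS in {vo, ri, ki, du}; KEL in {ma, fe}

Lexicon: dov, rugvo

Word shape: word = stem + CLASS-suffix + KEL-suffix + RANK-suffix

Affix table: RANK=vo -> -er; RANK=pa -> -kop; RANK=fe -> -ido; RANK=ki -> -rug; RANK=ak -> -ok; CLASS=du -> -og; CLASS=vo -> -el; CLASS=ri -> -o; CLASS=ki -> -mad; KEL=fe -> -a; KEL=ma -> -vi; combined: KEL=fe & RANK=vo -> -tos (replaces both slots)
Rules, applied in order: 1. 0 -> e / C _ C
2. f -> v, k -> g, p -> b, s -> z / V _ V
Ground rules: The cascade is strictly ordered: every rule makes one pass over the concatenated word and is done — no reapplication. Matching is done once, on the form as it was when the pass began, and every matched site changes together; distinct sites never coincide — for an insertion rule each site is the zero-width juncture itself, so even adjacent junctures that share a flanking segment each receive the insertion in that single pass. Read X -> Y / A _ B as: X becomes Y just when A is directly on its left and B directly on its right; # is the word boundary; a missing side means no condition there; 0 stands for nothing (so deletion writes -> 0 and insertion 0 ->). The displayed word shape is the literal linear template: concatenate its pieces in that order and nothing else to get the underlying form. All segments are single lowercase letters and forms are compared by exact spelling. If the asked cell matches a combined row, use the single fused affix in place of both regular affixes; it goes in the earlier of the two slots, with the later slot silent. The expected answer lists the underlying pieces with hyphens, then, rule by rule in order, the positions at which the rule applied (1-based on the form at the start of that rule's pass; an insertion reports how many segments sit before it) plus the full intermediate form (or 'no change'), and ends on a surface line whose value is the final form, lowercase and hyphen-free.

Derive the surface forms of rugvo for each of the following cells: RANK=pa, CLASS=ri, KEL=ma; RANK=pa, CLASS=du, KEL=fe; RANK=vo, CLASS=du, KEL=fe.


cell RANK=pa, CLASS=ri, KEL=ma:
underlying: rugvo-o-vi-kop
1. 0 -> e / C _ C: inserts after position(s) 3: rugevoovikop
2. f -> v, k -> g, p -> b, s -> z / V _ V: fires at position(s) 10: rugevoovigop
surface: rugevoovigop

cell RANK=pa, CLASS=du, KEL=fe:
underlying: rugvo-og-a-kop
1. 0 -> e / C _ C: inserts after position(s) 3: rugevoogakop
2. f -> v, k -> g, p -> b, s -> z / V _ V: fires at position(s) 10: rugevoogagop
surface: rugevoogagop

cell RANK=vo, CLASS=du, KEL=fe:
underlying: rugvo-og-tos
1. 0 -> e / C _ C: inserts after position(s) 3, 7: rugevoogetos
2. f -> v, k -> g, p -> b, s -> z / V _ V: no change
surface: rugevoogetos


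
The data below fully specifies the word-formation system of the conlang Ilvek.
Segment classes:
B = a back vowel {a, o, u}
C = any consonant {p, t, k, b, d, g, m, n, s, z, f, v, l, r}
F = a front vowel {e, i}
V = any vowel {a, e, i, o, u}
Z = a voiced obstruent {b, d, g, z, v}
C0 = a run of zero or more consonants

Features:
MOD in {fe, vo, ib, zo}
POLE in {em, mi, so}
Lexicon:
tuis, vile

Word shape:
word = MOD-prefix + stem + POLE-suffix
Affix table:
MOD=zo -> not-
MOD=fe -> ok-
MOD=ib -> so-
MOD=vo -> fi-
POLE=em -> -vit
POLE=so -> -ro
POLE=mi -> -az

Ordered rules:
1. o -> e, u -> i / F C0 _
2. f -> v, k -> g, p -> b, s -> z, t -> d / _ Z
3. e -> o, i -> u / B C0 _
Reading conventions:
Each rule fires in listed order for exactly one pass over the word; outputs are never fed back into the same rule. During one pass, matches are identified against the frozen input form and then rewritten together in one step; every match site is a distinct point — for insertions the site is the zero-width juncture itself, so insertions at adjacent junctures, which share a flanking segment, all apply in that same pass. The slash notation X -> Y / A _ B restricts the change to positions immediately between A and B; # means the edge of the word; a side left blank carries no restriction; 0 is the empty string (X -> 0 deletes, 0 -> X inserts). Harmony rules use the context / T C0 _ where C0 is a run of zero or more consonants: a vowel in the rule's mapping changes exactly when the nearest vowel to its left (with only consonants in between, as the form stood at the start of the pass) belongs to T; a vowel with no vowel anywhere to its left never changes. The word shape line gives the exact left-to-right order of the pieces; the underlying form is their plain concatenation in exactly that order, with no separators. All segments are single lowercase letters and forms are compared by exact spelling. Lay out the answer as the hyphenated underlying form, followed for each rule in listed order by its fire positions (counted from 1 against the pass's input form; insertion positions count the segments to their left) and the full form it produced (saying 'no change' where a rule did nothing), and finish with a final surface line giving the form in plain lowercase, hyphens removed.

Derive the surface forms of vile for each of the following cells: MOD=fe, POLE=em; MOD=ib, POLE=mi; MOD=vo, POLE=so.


cell MOD=fe, POLE=em:
underlying: ok-vile-vit
1. o -> e, u -> i / F C0 _: no change
2. f -> v, k -> g, p -> b, s -> z, t -> d / _ Z: fires at position(s) 2: ogvilevit
3. e -> o, i -> u / B C0 _: fires at position(s) 4: ogvulevit
surface: ogvulevit

cell MOD=ib, POLE=mi:
underlying: so-vile-az
1. o -> e, u -> i / F C0 _: no change
2. f -> v, k -> g, p -> b, s -> z, t -> d / _ Z: no change
3. e -> o, i -> u / B C0 _: fires at position(s) 4: sovuleaz
surface: sovuleaz

cell MOD=vo, POLE=so:
underlying: fi-vile-ro
1. o -> e, u -> i / F C0 _: fires at position(s) 8: fivilere
2. f -> v, k -> g, p -> b, s -> z, t -> d / _ Z: no change
3. e -> o, i -> u / B C0 _: no change
surface: fivilere


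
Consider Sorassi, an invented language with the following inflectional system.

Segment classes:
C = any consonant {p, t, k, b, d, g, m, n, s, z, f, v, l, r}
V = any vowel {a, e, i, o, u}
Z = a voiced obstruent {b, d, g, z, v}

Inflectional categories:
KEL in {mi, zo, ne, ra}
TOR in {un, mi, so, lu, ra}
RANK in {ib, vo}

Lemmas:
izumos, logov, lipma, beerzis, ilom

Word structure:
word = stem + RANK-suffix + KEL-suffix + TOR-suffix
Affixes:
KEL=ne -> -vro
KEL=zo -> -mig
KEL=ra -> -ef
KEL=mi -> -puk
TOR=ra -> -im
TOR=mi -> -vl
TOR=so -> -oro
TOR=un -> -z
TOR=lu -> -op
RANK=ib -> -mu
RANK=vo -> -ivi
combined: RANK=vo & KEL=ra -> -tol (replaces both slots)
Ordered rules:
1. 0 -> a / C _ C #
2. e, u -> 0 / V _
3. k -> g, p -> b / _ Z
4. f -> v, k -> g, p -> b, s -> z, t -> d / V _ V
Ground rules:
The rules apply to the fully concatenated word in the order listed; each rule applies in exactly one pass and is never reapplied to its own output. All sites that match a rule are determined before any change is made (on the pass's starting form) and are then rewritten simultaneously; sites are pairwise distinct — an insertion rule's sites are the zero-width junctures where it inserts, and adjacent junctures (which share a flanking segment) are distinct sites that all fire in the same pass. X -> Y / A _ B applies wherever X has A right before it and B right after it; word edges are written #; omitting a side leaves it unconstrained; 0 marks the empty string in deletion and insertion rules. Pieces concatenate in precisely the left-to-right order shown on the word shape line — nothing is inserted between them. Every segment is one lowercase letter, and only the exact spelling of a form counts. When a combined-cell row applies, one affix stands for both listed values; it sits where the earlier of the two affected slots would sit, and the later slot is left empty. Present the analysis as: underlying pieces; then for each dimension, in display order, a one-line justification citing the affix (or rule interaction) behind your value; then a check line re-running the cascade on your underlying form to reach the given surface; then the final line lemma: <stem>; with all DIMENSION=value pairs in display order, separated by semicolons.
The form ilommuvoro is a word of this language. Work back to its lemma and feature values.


underlying: ilom-mu-ef-oro
KEL=ra - signalled by the affix -ef
TOR=so - signalled by the affix -oro
RANK=ib - signalled by the affix -mu
check: ilommueforo -> ilommueforo -> ilommuforo -> ilommuforo -> ilommuvoro
lemma: ilom; KEL=ra; TOR=so; RANK=ib


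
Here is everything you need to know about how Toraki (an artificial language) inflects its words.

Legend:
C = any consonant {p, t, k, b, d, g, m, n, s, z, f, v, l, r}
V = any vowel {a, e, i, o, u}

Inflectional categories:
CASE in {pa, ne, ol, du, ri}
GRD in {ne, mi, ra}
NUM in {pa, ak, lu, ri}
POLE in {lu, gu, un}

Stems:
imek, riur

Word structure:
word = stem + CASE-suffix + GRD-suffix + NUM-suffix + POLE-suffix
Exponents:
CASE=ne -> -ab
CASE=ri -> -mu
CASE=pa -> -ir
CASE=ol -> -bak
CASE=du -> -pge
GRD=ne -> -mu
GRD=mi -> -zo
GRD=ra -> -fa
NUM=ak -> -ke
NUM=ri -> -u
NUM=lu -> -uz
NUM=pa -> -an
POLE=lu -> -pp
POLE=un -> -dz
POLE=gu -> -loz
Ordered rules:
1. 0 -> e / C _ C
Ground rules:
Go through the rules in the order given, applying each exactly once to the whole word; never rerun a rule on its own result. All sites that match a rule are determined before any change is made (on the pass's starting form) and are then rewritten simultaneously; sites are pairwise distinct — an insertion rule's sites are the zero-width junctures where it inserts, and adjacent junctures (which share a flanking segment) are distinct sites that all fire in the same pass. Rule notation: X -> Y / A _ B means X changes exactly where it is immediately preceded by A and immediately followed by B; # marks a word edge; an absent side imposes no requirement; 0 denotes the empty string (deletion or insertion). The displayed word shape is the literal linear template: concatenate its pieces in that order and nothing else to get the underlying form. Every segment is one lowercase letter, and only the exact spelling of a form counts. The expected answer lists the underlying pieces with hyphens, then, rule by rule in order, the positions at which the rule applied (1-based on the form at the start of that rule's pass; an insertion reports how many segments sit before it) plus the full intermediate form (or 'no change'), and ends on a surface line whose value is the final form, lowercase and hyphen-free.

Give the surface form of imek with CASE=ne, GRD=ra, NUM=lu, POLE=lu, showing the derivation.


underlying: imek-ab-fa-uz-pp
1. 0 -> e / C _ C: inserts after position(s) 6, 10, 11: imekabefauzepep
surface: imekabefauzepep


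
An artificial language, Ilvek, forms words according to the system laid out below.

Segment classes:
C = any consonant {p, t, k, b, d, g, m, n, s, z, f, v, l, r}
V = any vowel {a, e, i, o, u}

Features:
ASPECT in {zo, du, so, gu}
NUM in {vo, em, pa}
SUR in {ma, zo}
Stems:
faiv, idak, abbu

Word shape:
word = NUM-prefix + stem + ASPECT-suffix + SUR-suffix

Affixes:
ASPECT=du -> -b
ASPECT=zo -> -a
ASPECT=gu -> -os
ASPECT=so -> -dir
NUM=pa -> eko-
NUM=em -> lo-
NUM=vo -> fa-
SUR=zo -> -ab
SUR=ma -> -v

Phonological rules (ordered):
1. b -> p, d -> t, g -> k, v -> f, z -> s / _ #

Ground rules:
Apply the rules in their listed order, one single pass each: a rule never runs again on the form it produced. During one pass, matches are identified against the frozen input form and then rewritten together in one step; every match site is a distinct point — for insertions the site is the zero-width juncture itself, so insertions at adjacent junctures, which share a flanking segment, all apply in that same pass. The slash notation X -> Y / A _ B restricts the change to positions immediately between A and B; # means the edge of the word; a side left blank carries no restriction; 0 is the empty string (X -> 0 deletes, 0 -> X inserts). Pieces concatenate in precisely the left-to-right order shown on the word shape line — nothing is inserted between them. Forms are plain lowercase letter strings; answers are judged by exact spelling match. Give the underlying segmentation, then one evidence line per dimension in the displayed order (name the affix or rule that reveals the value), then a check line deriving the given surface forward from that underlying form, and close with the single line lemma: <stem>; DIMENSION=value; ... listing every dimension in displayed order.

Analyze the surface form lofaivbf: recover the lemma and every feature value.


underlying: lo-faiv-b-v
ASPECT=du - signalled by the affix -b
NUM=em - signalled by the affix lo-
SUR=ma - signalled by the affix -v
check: lofaivbv -> lofaivbf
lemma: faiv; ASPECT=du; NUM=em; SUR=ma


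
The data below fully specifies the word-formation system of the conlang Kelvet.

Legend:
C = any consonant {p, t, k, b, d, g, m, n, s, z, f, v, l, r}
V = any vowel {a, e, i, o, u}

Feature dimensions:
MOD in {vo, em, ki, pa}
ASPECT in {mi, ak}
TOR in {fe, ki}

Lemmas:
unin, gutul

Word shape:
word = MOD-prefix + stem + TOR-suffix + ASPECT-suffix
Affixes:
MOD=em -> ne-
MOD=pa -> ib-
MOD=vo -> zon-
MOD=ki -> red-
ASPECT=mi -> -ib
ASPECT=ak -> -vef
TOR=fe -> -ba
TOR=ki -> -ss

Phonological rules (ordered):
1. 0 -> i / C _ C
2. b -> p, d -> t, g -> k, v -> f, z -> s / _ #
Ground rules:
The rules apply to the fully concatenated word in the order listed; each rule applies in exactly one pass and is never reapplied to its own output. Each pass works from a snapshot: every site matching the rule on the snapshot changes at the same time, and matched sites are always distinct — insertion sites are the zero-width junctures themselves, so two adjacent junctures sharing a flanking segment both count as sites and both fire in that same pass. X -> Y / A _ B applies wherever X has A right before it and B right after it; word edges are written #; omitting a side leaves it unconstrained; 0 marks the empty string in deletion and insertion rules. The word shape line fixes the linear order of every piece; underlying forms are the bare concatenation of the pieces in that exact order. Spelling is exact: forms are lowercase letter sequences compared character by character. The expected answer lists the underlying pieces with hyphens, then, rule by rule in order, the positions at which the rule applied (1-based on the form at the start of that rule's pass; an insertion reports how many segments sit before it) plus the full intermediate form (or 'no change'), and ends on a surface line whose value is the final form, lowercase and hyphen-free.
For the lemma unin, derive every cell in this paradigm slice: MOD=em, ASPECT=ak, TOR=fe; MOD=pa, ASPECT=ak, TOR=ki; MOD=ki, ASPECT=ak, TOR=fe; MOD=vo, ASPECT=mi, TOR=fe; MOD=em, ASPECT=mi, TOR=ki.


cell MOD=em, ASPECT=ak, TOR=fe:
underlying: ne-unin-ba-vef
1. 0 -> i / C _ C: inserts after position(s) 6: neuninibavef
2. b -> p, d -> t, g -> k, v -> f, z -> s / _ #: no change
surface: neuninibavef

cell MOD=pa, ASPECT=ak, TOR=ki:
underlying: ib-unin-ss-vef
1. 0 -> i / C _ C: inserts after position(s) 6, 7, 8: ibuninisisivef
2. b -> p, d -> t, g -> k, v -> f, z -> s / _ #: no change
surface: ibuninisisivef

cell MOD=ki, ASPECT=ak, TOR=fe:
underlying: red-unin-ba-vef
1. 0 -> i / C _ C: inserts after position(s) 7: reduninibavef
2. b -> p, d -> t, g -> k, v -> f, z -> s / _ #: no change
surface: reduninibavef

cell MOD=vo, ASPECT=mi, TOR=fe:
underlying: zon-unin-ba-ib
1. 0 -> i / C _ C: inserts after position(s) 7: zonuninibaib
2. b -> p, d -> t, g -> k, v -> f, z -> s / _ #: fires at position(s) 12: zonuninibaip
surface: zonuninibaip

cell MOD=em, ASPECT=mi, TOR=ki:
underlying: ne-unin-ss-ib
1. 0 -> i / C _ C: inserts after position(s) 6, 7: neuninisisib
2. b -> p, d -> t, g -> k, v -> f, z -> s / _ #: fires at position(s) 12: neuninisisip
surface: neuninisisip
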